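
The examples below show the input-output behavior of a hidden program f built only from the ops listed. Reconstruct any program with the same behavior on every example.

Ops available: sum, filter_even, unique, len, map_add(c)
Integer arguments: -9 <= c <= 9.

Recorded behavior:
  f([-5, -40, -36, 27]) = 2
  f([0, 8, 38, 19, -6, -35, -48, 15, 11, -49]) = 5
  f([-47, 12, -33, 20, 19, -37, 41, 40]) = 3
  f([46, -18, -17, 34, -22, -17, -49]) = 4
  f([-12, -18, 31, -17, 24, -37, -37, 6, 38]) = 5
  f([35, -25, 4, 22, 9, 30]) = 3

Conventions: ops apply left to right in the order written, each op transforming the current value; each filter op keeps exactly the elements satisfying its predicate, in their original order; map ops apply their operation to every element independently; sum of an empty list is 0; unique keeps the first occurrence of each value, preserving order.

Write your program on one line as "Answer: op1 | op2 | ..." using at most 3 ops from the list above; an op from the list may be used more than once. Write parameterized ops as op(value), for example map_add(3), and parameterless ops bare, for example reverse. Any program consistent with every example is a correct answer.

unique | filter_even | len

Check, running the answer program on each example:
  [-5, -40, -36, 27] -> [-5, -40, -36, 27] -> [-40, -36] -> 2
  [0, 8, 38, 19, -6, -35, -48, 15, 11, -49] -> [0, 8, 38, 19, -6, -35, -48, 15, 11, -49] -> [0, 8, 38, -6, -48] -> 5
  [-47, 12, -33, 20, 19, -37, 41, 40] -> [-47, 12, -33, 20, 19, -37, 41, 40] -> [12, 20, 40] -> 3
  [46, -18, -17, 34, -22, -17, -49] -> [46, -18, -17, 34, -22, -49] -> [46, -18, 34, -22] -> 4
  [-12, -18, 31, -17, 24, -37, -37, 6, 38] -> [-12, -18, 31, -17, 24, -37, 6, 38] -> [-12, -18, 24, 6, 38] -> 5
  [35, -25, 4, 22, 9, 30] -> [35, -25, 4, 22, 9, 30] -> [4, 22, 30] -> 3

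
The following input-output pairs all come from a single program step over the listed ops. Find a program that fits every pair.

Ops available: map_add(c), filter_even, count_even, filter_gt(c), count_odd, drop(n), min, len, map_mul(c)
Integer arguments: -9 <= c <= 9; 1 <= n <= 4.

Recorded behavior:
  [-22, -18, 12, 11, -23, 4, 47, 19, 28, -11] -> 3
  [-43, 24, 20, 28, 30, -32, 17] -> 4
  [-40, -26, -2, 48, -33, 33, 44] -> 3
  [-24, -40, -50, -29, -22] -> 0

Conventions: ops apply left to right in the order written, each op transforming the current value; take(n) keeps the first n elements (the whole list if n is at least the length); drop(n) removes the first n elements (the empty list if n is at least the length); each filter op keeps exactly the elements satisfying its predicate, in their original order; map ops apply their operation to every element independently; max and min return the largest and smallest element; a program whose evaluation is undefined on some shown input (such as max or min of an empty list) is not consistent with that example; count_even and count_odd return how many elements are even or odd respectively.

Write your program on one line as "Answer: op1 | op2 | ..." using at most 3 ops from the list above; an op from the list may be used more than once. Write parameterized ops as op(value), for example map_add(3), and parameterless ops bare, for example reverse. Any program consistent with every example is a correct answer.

filter_gt(-5) | map_add(-5) | count_odd

Check, running the answer program on each example:
  [-22, -18, 12, 11, -23, 4, 47, 19, 28, -11] -> [12, 11, 4, 47, 19, 28] -> [7, 6, -1, 42, 14, 23] -> 3
  [-43, 24, 20, 28, 30, -32, 17] -> [24, 20, 28, 30, 17] -> [19, 15, 23, 25, 12] -> 4
  [-40, -26, -2, 48, -33, 33, 44] -> [-2, 48, 33, 44] -> [-7, 43, 28, 39] -> 3
  [-24, -40, -50, -29, -22] -> [] -> [] -> 0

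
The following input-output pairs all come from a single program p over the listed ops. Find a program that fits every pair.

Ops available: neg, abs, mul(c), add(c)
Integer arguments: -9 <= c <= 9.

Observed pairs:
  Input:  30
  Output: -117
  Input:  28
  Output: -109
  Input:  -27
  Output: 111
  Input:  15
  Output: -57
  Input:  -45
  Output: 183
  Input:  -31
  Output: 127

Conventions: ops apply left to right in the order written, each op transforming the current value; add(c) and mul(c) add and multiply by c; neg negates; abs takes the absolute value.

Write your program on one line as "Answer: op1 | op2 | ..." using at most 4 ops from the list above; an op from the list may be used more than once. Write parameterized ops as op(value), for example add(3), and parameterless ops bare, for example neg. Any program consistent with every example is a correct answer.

mul(4) | add(-3) | neg

Check, running the answer program on each example:
  30 -> 120 -> 117 -> -117
  28 -> 112 -> 109 -> -109
  -27 -> -108 -> -111 -> 111
  15 -> 60 -> 57 -> -57
  -45 -> -180 -> -183 -> 183
  -31 -> -124 -> -127 -> 127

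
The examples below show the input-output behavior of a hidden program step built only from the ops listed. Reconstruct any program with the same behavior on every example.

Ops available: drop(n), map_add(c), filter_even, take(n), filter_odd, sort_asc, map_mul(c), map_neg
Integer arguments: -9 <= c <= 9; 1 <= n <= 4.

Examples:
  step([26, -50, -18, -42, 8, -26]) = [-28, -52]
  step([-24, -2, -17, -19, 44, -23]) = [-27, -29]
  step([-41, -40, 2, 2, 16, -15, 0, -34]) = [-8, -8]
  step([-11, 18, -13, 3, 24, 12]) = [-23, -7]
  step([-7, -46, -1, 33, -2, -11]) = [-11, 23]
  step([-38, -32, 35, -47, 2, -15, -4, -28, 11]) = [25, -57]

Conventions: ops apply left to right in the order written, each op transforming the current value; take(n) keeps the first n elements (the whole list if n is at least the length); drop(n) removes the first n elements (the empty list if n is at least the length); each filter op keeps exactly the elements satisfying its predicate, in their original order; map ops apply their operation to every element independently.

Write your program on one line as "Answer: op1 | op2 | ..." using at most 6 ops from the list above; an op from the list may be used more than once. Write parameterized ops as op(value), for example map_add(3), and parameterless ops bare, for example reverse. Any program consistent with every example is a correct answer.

drop(2) | map_add(-1) | take(3) | take(2) | map_add(-9)

Check, running the answer program on each example:
  [26, -50, -18, -42, 8, -26] -> [-18, -42, 8, -26] -> [-19, -43, 7, -27] -> [-19, -43, 7] -> [-19, -43] -> [-28, -52]
  [-24, -2, -17, -19, 44, -23] -> [-17, -19, 44, -23] -> [-18, -20, 43, -24] -> [-18, -20, 43] -> [-18, -20] -> [-27, -29]
  [-41, -40, 2, 2, 16, -15, 0, -34] -> [2, 2, 16, -15, 0, -34] -> [1, 1, 15, -16, -1, -35] -> [1, 1, 15] -> [1, 1] -> [-8, -8]
  [-11, 18, -13, 3, 24, 12] -> [-13, 3, 24, 12] -> [-14, 2, 23, 11] -> [-14, 2, 23] -> [-14, 2] -> [-23, -7]
  [-7, -46, -1, 33, -2, -11] -> [-1, 33, -2, -11] -> [-2, 32, -3, -12] -> [-2, 32, -3] -> [-2, 32] -> [-11, 23]
  [-38, -32, 35, -47, 2, -15, -4, -28, 11] -> [35, -47, 2, -15, -4, -28, 11] -> [34, -48, 1, -16, -5, -29, 10] -> [34, -48, 1] -> [34, -48] -> [25, -57]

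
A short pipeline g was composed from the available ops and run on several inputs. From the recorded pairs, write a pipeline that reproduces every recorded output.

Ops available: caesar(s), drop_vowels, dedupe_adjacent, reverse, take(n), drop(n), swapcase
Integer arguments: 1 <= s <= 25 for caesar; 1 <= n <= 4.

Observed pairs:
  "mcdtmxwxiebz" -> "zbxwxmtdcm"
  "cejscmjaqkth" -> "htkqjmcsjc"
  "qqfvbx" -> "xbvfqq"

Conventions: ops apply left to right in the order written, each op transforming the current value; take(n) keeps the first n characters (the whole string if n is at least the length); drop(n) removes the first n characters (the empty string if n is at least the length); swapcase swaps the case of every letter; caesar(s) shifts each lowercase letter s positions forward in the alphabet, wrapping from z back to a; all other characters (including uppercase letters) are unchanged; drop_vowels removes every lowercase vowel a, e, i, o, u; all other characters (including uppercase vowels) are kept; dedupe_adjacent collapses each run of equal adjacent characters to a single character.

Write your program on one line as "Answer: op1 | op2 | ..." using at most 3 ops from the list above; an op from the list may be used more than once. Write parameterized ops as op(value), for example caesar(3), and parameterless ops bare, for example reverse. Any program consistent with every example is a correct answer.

drop_vowels | reverse

Check, running the answer program on each example:
  "mcdtmxwxiebz" -> "mcdtmxwxbz" -> "zbxwxmtdcm"
  "cejscmjaqkth" -> "cjscmjqkth" -> "htkqjmcsjc"
  "qqfvbx" -> "qqfvbx" -> "xbvfqq"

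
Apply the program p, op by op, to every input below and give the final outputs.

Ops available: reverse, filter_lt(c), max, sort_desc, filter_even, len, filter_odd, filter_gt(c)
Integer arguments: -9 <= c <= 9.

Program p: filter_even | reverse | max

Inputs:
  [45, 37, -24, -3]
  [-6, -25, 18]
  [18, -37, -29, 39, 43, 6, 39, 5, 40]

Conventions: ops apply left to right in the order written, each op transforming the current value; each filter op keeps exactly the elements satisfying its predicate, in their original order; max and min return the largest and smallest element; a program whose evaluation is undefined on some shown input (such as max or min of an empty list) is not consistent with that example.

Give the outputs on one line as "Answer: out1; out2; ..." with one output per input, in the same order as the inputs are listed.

-24; 18; 40

Execution, op by op:
  [45, 37, -24, -3] -> [-24] -> [-24] -> -24
  [-6, -25, 18] -> [-6, 18] -> [18, -6] -> 18
  [18, -37, -29, 39, 43, 6, 39, 5, 40] -> [18, 6, 40] -> [40, 6, 18] -> 40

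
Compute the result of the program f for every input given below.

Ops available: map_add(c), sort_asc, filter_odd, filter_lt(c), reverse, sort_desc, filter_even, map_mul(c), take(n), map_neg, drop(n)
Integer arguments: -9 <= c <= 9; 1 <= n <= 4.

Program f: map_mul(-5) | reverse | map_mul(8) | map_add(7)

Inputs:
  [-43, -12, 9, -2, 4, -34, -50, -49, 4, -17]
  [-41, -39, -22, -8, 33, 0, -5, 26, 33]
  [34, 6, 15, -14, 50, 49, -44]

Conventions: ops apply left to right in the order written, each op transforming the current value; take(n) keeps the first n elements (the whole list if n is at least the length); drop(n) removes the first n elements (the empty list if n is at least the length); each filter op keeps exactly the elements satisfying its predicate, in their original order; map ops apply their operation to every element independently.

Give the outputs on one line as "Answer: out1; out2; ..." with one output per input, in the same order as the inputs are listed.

Execution, op by op:
  [-43, -12, 9, -2, 4, -34, -50, -49, 4, -17] -> [215, 60, -45, 10, -20, 170, 250, 245, -20, 85] -> [85, -20, 245, 250, 170, -20, 10, -45, 60, 215] -> [680, -160, 1960, 2000, 1360, -160, 80, -360, 480, 1720] -> [687, -153, 1967, 2007, 1367, -153, 87, -353, 487, 1727]
  [-41, -39, -22, -8, 33, 0, -5, 26, 33] -> [205, 195, 110, 40, -165, 0, 25, -130, -165] -> [-165, -130, 25, 0, -165, 40, 110, 195, 205] -> [-1320, -1040, 200, 0, -1320, 320, 880, 1560, 1640] -> [-1313, -1033, 207, 7, -1313, 327, 887, 1567, 1647]
  [34, 6, 15, -14, 50, 49, -44] -> [-170, -30, -75, 70, -250, -245, 220] -> [220, -245, -250, 70, -75, -30, -170] -> [1760, -1960, -2000, 560, -600, -240, -1360] -> [1767, -1953, -1993, 567, -593, -233, -1353]

[687, -153, 1967, 2007, 1367, -153, 87, -353, 487, 1727]; [-1313, -1033, 207, 7, -1313, 327, 887, 1567, 1647]; [1767, -1953, -1993, 567, -593, -233, -1353]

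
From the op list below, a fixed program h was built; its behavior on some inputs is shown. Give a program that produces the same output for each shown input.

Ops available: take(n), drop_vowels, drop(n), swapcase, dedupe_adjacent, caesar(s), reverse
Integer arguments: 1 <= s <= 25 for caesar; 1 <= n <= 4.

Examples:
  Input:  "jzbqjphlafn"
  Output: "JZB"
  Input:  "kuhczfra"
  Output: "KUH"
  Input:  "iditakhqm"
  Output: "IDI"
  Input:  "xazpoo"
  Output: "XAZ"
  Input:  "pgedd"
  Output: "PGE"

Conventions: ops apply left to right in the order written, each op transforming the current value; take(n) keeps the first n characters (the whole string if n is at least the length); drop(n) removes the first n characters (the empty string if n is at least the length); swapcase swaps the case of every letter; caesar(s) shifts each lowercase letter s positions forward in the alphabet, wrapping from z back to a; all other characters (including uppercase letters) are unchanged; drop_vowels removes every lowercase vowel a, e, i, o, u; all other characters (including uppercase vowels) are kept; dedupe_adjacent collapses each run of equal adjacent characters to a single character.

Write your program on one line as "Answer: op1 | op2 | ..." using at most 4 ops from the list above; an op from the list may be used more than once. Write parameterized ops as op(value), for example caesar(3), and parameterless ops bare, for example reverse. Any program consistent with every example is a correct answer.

dedupe_adjacent | take(3) | swapcase

Check, running the answer program on each example:
  "jzbqjphlafn" -> "jzbqjphlafn" -> "jzb" -> "JZB"
  "kuhczfra" -> "kuhczfra" -> "kuh" -> "KUH"
  "iditakhqm" -> "iditakhqm" -> "idi" -> "IDI"
  "xazpoo" -> "xazpo" -> "xaz" -> "XAZ"
  "pgedd" -> "pged" -> "pge" -> "PGE"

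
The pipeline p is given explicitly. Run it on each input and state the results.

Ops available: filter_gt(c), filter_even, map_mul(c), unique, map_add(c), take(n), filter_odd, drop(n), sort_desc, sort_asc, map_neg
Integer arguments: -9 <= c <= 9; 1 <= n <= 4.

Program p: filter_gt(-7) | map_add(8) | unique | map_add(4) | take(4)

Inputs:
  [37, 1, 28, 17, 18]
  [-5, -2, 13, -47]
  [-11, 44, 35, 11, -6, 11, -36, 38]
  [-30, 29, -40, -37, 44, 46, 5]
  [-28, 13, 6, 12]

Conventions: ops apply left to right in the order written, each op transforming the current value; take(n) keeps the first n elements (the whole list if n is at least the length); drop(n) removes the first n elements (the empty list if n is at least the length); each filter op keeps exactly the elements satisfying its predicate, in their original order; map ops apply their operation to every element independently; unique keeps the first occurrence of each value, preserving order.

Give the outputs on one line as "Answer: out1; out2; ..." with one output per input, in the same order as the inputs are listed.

[49, 13, 40, 29]; [7, 10, 25]; [56, 47, 23, 6]; [41, 56, 58, 17]; [25, 18, 24]

Execution, op by op:
  [37, 1, 28, 17, 18] -> [37, 1, 28, 17, 18] -> [45, 9, 36, 25, 26] -> [45, 9, 36, 25, 26] -> [49, 13, 40, 29, 30] -> [49, 13, 40, 29]
  [-5, -2, 13, -47] -> [-5, -2, 13] -> [3, 6, 21] -> [3, 6, 21] -> [7, 10, 25] -> [7, 10, 25]
  [-11, 44, 35, 11, -6, 11, -36, 38] -> [44, 35, 11, -6, 11, 38] -> [52, 43, 19, 2, 19, 46] -> [52, 43, 19, 2, 46] -> [56, 47, 23, 6, 50] -> [56, 47, 23, 6]
  [-30, 29, -40, -37, 44, 46, 5] -> [29, 44, 46, 5] -> [37, 52, 54, 13] -> [37, 52, 54, 13] -> [41, 56, 58, 17] -> [41, 56, 58, 17]
  [-28, 13, 6, 12] -> [13, 6, 12] -> [21, 14, 20] -> [21, 14, 20] -> [25, 18, 24] -> [25, 18, 24]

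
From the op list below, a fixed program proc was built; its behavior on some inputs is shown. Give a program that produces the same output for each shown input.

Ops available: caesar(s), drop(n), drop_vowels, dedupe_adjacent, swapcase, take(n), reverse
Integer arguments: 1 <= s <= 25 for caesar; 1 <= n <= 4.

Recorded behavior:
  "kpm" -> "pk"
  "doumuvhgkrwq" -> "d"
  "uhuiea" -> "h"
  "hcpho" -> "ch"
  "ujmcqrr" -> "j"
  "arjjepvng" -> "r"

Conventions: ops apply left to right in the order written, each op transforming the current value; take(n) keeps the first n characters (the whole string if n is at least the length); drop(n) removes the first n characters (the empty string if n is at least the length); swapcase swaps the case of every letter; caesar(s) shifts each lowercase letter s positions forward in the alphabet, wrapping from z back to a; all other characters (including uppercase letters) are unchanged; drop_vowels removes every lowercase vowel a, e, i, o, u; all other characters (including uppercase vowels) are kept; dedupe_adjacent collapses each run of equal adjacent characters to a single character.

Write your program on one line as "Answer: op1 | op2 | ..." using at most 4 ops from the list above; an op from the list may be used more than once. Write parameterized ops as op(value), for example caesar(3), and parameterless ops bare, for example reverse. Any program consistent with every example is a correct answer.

take(3) | take(2) | reverse | drop_vowels

Check, running the answer program on each example:
  "kpm" -> "kpm" -> "kp" -> "pk" -> "pk"
  "doumuvhgkrwq" -> "dou" -> "do" -> "od" -> "d"
  "uhuiea" -> "uhu" -> "uh" -> "hu" -> "h"
  "hcpho" -> "hcp" -> "hc" -> "ch" -> "ch"
  "ujmcqrr" -> "ujm" -> "uj" -> "ju" -> "j"
  "arjjepvng" -> "arj" -> "ar" -> "ra" -> "r"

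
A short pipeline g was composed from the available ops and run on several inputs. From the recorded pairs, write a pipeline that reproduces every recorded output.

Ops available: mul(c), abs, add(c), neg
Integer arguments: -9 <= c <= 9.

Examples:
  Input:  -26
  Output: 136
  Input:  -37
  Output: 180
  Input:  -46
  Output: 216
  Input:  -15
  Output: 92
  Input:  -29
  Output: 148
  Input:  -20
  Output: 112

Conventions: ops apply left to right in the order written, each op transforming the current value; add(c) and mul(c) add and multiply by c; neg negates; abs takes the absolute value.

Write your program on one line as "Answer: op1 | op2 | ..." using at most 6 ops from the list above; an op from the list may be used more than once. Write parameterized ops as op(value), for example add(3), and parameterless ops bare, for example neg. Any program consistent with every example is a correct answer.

abs | add(9) | add(-1) | neg | mul(-4)

Check, running the answer program on each example:
  -26 -> 26 -> 35 -> 34 -> -34 -> 136
  -37 -> 37 -> 46 -> 45 -> -45 -> 180
  -46 -> 46 -> 55 -> 54 -> -54 -> 216
  -15 -> 15 -> 24 -> 23 -> -23 -> 92
  -29 -> 29 -> 38 -> 37 -> -37 -> 148
  -20 -> 20 -> 29 -> 28 -> -28 -> 112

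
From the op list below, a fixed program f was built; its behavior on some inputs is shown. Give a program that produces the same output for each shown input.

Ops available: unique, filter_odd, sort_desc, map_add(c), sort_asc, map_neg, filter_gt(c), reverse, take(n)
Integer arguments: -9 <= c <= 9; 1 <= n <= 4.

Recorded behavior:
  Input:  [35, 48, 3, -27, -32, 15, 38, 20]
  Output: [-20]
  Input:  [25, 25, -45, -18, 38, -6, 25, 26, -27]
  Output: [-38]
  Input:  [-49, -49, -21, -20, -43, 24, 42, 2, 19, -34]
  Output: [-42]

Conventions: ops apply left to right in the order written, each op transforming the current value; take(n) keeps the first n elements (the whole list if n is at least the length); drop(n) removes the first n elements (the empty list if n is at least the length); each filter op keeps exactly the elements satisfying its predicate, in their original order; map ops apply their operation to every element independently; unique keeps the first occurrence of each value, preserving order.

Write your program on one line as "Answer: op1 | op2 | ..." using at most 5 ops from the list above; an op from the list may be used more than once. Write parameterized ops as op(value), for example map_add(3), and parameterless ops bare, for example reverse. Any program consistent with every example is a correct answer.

filter_odd | map_add(7) | sort_desc | reverse | take(1)

Check, running the answer program on each example:
  [35, 48, 3, -27, -32, 15, 38, 20] -> [35, 3, -27, 15] -> [42, 10, -20, 22] -> [42, 22, 10, -20] -> [-20, 10, 22, 42] -> [-20]
  [25, 25, -45, -18, 38, -6, 25, 26, -27] -> [25, 25, -45, 25, -27] -> [32, 32, -38, 32, -20] -> [32, 32, 32, -20, -38] -> [-38, -20, 32, 32, 32] -> [-38]
  [-49, -49, -21, -20, -43, 24, 42, 2, 19, -34] -> [-49, -49, -21, -43, 19] -> [-42, -42, -14, -36, 26] -> [26, -14, -36, -42, -42] -> [-42, -42, -36, -14, 26] -> [-42]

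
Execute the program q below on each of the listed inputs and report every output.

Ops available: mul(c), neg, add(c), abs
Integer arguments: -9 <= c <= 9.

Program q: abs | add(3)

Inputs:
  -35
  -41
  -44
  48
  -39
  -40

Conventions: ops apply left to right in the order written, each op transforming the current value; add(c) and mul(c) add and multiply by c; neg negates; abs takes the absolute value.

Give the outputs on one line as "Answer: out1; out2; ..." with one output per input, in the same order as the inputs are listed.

Execution, op by op:
  -35 -> 35 -> 38
  -41 -> 41 -> 44
  -44 -> 44 -> 47
  48 -> 48 -> 51
  -39 -> 39 -> 42
  -40 -> 40 -> 43

38; 44; 47; 51; 42; 43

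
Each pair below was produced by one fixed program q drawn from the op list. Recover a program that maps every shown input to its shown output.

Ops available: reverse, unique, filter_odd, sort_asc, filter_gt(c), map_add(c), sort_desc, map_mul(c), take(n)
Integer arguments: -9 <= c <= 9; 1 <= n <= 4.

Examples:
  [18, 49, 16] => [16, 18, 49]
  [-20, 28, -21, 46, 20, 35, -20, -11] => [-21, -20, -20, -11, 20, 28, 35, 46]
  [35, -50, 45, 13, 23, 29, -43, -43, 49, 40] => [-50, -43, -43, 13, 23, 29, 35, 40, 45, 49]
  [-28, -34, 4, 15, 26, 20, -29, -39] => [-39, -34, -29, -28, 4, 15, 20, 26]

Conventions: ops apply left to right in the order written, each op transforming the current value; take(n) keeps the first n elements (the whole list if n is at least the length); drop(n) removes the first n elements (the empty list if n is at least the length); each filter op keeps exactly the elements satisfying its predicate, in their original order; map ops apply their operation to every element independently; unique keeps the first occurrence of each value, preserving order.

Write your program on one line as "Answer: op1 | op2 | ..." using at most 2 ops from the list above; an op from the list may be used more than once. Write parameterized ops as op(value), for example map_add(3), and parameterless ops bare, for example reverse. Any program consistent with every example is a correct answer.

sort_desc | reverse

Check, running the answer program on each example:
  [18, 49, 16] -> [49, 18, 16] -> [16, 18, 49]
  [-20, 28, -21, 46, 20, 35, -20, -11] -> [46, 35, 28, 20, -11, -20, -20, -21] -> [-21, -20, -20, -11, 20, 28, 35, 46]
  [35, -50, 45, 13, 23, 29, -43, -43, 49, 40] -> [49, 45, 40, 35, 29, 23, 13, -43, -43, -50] -> [-50, -43, -43, 13, 23, 29, 35, 40, 45, 49]
  [-28, -34, 4, 15, 26, 20, -29, -39] -> [26, 20, 15, 4, -28, -29, -34, -39] -> [-39, -34, -29, -28, 4, 15, 20, 26]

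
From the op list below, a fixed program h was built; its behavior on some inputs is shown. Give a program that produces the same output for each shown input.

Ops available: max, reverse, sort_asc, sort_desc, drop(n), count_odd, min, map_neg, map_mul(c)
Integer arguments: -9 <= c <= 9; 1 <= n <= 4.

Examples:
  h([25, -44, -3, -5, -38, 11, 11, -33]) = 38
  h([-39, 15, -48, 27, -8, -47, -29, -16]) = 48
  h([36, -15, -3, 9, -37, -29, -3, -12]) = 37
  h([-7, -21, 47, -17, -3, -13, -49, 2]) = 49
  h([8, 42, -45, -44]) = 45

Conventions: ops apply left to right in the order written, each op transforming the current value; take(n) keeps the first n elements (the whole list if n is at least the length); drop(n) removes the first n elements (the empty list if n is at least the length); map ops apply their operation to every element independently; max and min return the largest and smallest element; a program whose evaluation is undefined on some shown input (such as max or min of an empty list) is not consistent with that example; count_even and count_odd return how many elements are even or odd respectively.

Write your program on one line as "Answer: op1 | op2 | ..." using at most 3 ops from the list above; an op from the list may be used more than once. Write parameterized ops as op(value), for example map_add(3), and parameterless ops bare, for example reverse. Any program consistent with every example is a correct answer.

map_neg | drop(2) | max

Check, running the answer program on each example:
  [25, -44, -3, -5, -38, 11, 11, -33] -> [-25, 44, 3, 5, 38, -11, -11, 33] -> [3, 5, 38, -11, -11, 33] -> 38
  [-39, 15, -48, 27, -8, -47, -29, -16] -> [39, -15, 48, -27, 8, 47, 29, 16] -> [48, -27, 8, 47, 29, 16] -> 48
  [36, -15, -3, 9, -37, -29, -3, -12] -> [-36, 15, 3, -9, 37, 29, 3, 12] -> [3, -9, 37, 29, 3, 12] -> 37
  [-7, -21, 47, -17, -3, -13, -49, 2] -> [7, 21, -47, 17, 3, 13, 49, -2] -> [-47, 17, 3, 13, 49, -2] -> 49
  [8, 42, -45, -44] -> [-8, -42, 45, 44] -> [45, 44] -> 45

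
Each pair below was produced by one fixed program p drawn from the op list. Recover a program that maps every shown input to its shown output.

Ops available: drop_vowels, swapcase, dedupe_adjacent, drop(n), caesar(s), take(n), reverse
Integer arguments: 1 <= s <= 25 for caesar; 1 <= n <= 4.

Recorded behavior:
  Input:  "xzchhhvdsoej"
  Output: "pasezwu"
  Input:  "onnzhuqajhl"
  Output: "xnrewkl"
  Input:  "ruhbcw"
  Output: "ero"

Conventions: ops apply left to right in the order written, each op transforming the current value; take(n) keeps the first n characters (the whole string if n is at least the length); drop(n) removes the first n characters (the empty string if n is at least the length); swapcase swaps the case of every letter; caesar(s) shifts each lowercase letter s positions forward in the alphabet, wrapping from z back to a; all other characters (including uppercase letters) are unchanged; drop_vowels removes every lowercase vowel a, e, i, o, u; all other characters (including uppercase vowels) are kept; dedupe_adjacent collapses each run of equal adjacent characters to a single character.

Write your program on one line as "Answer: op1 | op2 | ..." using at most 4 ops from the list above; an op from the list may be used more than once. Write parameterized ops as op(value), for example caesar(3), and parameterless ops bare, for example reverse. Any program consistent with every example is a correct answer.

reverse | drop(3) | dedupe_adjacent | caesar(23)

Check, running the answer program on each example:
  "xzchhhvdsoej" -> "jeosdvhhhczx" -> "sdvhhhczx" -> "sdvhczx" -> "pasezwu"
  "onnzhuqajhl" -> "lhjaquhznno" -> "aquhznno" -> "aquhzno" -> "xnrewkl"
  "ruhbcw" -> "wcbhur" -> "hur" -> "hur" -> "ero"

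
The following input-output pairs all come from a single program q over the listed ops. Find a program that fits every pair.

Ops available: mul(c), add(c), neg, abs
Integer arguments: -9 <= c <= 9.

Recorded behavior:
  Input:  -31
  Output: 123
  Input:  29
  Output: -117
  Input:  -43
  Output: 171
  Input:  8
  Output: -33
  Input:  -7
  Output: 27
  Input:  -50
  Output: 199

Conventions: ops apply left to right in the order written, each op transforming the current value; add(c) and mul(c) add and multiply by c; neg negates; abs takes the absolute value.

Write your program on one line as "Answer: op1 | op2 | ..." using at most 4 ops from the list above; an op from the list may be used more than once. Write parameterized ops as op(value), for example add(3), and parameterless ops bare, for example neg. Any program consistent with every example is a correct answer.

neg | mul(4) | add(-1)

Check, running the answer program on each example:
  -31 -> 31 -> 124 -> 123
  29 -> -29 -> -116 -> -117
  -43 -> 43 -> 172 -> 171
  8 -> -8 -> -32 -> -33
  -7 -> 7 -> 28 -> 27
  -50 -> 50 -> 200 -> 199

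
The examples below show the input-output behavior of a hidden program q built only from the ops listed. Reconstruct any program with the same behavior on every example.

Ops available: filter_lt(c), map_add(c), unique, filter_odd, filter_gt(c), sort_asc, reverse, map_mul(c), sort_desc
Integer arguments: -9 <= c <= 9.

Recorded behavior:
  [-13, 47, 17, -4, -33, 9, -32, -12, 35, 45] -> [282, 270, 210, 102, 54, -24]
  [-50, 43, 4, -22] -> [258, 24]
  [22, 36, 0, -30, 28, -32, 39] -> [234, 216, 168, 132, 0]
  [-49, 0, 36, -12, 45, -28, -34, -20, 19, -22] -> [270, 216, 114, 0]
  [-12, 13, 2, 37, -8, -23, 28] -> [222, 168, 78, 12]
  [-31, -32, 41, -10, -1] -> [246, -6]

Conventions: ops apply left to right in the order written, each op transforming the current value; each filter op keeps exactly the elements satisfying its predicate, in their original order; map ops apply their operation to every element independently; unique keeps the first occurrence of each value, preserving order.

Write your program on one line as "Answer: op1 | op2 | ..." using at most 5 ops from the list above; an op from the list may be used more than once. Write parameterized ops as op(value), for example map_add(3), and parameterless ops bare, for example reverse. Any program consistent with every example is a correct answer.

sort_asc | filter_gt(-5) | map_mul(6) | reverse

Check, running the answer program on each example:
  [-13, 47, 17, -4, -33, 9, -32, -12, 35, 45] -> [-33, -32, -13, -12, -4, 9, 17, 35, 45, 47] -> [-4, 9, 17, 35, 45, 47] -> [-24, 54, 102, 210, 270, 282] -> [282, 270, 210, 102, 54, -24]
  [-50, 43, 4, -22] -> [-50, -22, 4, 43] -> [4, 43] -> [24, 258] -> [258, 24]
  [22, 36, 0, -30, 28, -32, 39] -> [-32, -30, 0, 22, 28, 36, 39] -> [0, 22, 28, 36, 39] -> [0, 132, 168, 216, 234] -> [234, 216, 168, 132, 0]
  [-49, 0, 36, -12, 45, -28, -34, -20, 19, -22] -> [-49, -34, -28, -22, -20, -12, 0, 19, 36, 45] -> [0, 19, 36, 45] -> [0, 114, 216, 270] -> [270, 216, 114, 0]
  [-12, 13, 2, 37, -8, -23, 28] -> [-23, -12, -8, 2, 13, 28, 37] -> [2, 13, 28, 37] -> [12, 78, 168, 222] -> [222, 168, 78, 12]
  [-31, -32, 41, -10, -1] -> [-32, -31, -10, -1, 41] -> [-1, 41] -> [-6, 246] -> [246, -6]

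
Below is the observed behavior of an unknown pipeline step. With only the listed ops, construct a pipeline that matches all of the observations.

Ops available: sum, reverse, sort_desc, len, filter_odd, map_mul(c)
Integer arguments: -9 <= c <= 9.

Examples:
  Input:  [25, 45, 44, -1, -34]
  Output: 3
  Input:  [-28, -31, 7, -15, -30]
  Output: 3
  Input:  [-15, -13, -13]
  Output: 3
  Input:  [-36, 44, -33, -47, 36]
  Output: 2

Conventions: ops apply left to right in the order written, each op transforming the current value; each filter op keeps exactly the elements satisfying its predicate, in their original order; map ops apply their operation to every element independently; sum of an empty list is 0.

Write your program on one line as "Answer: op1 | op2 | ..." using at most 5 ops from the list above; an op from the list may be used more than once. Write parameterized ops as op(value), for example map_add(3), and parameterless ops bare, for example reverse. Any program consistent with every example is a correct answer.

filter_odd | reverse | sort_desc | reverse | len

Check, running the answer program on each example:
  [25, 45, 44, -1, -34] -> [25, 45, -1] -> [-1, 45, 25] -> [45, 25, -1] -> [-1, 25, 45] -> 3
  [-28, -31, 7, -15, -30] -> [-31, 7, -15] -> [-15, 7, -31] -> [7, -15, -31] -> [-31, -15, 7] -> 3
  [-15, -13, -13] -> [-15, -13, -13] -> [-13, -13, -15] -> [-13, -13, -15] -> [-15, -13, -13] -> 3
  [-36, 44, -33, -47, 36] -> [-33, -47] -> [-47, -33] -> [-33, -47] -> [-47, -33] -> 2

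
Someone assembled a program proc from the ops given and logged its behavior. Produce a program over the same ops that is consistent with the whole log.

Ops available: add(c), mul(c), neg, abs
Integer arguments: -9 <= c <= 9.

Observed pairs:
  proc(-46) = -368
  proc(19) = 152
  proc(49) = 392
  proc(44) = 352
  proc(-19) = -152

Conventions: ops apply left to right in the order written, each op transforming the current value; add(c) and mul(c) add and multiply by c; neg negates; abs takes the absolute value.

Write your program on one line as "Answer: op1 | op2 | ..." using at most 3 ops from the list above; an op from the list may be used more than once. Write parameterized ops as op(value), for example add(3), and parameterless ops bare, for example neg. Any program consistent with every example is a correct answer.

neg | mul(8) | neg

Check, running the answer program on each example:
  -46 -> 46 -> 368 -> -368
  19 -> -19 -> -152 -> 152
  49 -> -49 -> -392 -> 392
  44 -> -44 -> -352 -> 352
  -19 -> 19 -> 152 -> -152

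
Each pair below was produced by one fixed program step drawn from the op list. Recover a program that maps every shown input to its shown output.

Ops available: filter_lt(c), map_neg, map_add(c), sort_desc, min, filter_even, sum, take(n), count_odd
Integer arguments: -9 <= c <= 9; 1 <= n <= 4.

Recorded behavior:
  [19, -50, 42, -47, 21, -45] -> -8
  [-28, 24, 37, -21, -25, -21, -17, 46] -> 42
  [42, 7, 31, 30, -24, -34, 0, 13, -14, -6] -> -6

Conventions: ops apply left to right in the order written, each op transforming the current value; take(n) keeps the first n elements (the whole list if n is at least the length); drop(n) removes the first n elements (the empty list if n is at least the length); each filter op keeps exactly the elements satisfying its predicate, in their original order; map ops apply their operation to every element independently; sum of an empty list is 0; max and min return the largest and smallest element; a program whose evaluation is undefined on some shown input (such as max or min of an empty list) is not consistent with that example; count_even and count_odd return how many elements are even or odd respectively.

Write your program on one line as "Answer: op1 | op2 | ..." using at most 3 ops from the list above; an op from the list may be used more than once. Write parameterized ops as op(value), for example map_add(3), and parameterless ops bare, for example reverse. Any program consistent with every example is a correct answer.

filter_even | sum

Check, running the answer program on each example:
  [19, -50, 42, -47, 21, -45] -> [-50, 42] -> -8
  [-28, 24, 37, -21, -25, -21, -17, 46] -> [-28, 24, 46] -> 42
  [42, 7, 31, 30, -24, -34, 0, 13, -14, -6] -> [42, 30, -24, -34, 0, -14, -6] -> -6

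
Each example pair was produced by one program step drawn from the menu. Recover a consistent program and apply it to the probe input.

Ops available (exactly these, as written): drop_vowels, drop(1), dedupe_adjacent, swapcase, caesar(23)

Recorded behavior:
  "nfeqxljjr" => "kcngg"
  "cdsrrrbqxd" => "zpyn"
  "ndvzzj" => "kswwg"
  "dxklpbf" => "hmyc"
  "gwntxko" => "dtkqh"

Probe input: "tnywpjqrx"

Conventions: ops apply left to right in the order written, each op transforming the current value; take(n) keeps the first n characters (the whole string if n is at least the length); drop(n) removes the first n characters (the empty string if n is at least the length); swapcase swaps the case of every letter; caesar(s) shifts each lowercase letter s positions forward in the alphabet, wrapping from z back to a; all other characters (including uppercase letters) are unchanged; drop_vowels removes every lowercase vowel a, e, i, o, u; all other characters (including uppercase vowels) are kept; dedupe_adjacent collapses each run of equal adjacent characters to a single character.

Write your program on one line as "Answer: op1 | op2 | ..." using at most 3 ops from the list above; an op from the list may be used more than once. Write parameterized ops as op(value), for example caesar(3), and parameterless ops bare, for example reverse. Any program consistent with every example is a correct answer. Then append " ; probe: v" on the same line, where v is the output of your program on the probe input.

drop_vowels | caesar(23) | drop_vowels ; probe: "qkvtmgn"

Check, running the answer program on each example:
  "nfeqxljjr" -> "nfqxljjr" -> "kcnuiggo" -> "kcngg"
  "cdsrrrbqxd" -> "cdsrrrbqxd" -> "zapoooynua" -> "zpyn"
  "ndvzzj" -> "ndvzzj" -> "kaswwg" -> "kswwg"
  "dxklpbf" -> "dxklpbf" -> "auhimyc" -> "hmyc"
  "gwntxko" -> "gwntxk" -> "dtkquh" -> "dtkqh"
  probe: "tnywpjqrx" -> "tnywpjqrx" -> "qkvtmgnou" -> "qkvtmgn"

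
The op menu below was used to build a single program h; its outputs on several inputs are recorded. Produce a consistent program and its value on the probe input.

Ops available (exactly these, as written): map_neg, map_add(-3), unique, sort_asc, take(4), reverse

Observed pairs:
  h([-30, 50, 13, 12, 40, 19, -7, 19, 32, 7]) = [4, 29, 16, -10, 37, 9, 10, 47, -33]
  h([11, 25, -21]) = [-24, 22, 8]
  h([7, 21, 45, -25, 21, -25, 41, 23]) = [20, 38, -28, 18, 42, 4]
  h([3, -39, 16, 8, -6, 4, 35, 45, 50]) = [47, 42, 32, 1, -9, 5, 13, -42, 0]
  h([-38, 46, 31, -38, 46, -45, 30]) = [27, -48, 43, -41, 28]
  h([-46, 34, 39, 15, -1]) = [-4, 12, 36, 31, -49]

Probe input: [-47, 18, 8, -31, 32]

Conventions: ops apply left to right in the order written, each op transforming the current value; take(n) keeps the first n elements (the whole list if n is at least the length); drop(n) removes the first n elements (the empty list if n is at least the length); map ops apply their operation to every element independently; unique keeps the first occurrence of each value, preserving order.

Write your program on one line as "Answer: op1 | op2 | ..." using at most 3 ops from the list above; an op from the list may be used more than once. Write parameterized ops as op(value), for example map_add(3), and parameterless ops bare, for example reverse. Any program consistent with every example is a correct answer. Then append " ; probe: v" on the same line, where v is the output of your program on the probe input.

reverse | map_add(-3) | unique ; probe: [29, -34, 5, 15, -50]

Check, running the answer program on each example:
  [-30, 50, 13, 12, 40, 19, -7, 19, 32, 7] -> [7, 32, 19, -7, 19, 40, 12, 13, 50, -30] -> [4, 29, 16, -10, 16, 37, 9, 10, 47, -33] -> [4, 29, 16, -10, 37, 9, 10, 47, -33]
  [11, 25, -21] -> [-21, 25, 11] -> [-24, 22, 8] -> [-24, 22, 8]
  [7, 21, 45, -25, 21, -25, 41, 23] -> [23, 41, -25, 21, -25, 45, 21, 7] -> [20, 38, -28, 18, -28, 42, 18, 4] -> [20, 38, -28, 18, 42, 4]
  [3, -39, 16, 8, -6, 4, 35, 45, 50] -> [50, 45, 35, 4, -6, 8, 16, -39, 3] -> [47, 42, 32, 1, -9, 5, 13, -42, 0] -> [47, 42, 32, 1, -9, 5, 13, -42, 0]
  [-38, 46, 31, -38, 46, -45, 30] -> [30, -45, 46, -38, 31, 46, -38] -> [27, -48, 43, -41, 28, 43, -41] -> [27, -48, 43, -41, 28]
  [-46, 34, 39, 15, -1] -> [-1, 15, 39, 34, -46] -> [-4, 12, 36, 31, -49] -> [-4, 12, 36, 31, -49]
  probe: [-47, 18, 8, -31, 32] -> [32, -31, 8, 18, -47] -> [29, -34, 5, 15, -50] -> [29, -34, 5, 15, -50]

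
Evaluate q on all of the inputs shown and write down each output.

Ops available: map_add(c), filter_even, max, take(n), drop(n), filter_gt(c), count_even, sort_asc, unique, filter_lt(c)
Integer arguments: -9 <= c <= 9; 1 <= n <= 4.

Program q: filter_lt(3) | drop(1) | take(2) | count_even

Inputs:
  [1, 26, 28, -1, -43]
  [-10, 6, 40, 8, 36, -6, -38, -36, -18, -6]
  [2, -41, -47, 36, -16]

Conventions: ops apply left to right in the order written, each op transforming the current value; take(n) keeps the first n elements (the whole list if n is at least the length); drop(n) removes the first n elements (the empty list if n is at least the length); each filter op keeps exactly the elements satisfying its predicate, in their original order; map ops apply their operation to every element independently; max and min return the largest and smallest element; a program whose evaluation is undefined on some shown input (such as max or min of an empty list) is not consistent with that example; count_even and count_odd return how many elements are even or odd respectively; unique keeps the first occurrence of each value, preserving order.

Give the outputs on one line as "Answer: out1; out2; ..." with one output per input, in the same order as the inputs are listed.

Execution, op by op:
  [1, 26, 28, -1, -43] -> [1, -1, -43] -> [-1, -43] -> [-1, -43] -> 0
  [-10, 6, 40, 8, 36, -6, -38, -36, -18, -6] -> [-10, -6, -38, -36, -18, -6] -> [-6, -38, -36, -18, -6] -> [-6, -38] -> 2
  [2, -41, -47, 36, -16] -> [2, -41, -47, -16] -> [-41, -47, -16] -> [-41, -47] -> 0

0; 2; 0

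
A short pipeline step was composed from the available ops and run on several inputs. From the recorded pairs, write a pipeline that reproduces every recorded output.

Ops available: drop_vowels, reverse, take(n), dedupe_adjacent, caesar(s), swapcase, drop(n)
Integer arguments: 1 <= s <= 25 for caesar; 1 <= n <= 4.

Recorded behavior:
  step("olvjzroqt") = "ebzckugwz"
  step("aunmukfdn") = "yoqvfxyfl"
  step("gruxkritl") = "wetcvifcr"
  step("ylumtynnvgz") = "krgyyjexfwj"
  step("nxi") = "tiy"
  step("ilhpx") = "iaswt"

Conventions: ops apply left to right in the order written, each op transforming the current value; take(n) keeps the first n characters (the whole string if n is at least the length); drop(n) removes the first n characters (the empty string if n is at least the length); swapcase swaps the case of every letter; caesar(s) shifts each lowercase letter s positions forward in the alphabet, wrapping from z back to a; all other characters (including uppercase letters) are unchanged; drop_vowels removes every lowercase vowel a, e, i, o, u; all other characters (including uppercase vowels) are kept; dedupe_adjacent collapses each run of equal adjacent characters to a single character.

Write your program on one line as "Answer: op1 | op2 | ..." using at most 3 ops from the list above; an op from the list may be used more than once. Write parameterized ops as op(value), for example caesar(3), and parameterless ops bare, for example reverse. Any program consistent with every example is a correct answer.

reverse | caesar(11)

Check, running the answer program on each example:
  "olvjzroqt" -> "tqorzjvlo" -> "ebzckugwz"
  "aunmukfdn" -> "ndfkumnua" -> "yoqvfxyfl"
  "gruxkritl" -> "ltirkxurg" -> "wetcvifcr"
  "ylumtynnvgz" -> "zgvnnytmuly" -> "krgyyjexfwj"
  "nxi" -> "ixn" -> "tiy"
  "ilhpx" -> "xphli" -> "iaswt"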